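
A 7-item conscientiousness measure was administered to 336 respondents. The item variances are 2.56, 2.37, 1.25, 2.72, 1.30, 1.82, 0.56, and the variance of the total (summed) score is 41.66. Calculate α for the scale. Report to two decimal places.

α = 0.81

Σσᵢ² = 2.56 + 2.37 + 1.25 + 2.72 + 1.30 + 1.82 + 0.56 = 12.58
α = (k/(k−1))·(1 − Σσᵢ²/total variance) = (7/6)·(1 − 12.58/41.66) = 0.81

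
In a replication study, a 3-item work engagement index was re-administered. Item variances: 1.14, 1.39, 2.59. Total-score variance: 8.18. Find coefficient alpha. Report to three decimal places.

Σσ²ᵢ = 1.14 + 1.39 + 2.59 = 5.12
α = (k/(k−1))·(1 − Σσ²ᵢ/Var(T)) = (3/2)·(1 − 5.12/8.18) = 0.561

α = 0.561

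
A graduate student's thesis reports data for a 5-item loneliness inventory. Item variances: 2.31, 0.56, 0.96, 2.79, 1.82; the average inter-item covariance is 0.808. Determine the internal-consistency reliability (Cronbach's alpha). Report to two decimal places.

ΣVar(i) = 2.31 + 0.56 + 0.96 + 2.79 + 1.82 = 8.44
Sum of the 10 distinct covariances = 10 × 0.808 = 8.080
Var(T) = ΣVar(i) + 2·Σcov = 8.44 + 2 × 8.080 = 24.600
α = (5/4)·(1 − 8.44/24.600) = 0.82

α = 0.82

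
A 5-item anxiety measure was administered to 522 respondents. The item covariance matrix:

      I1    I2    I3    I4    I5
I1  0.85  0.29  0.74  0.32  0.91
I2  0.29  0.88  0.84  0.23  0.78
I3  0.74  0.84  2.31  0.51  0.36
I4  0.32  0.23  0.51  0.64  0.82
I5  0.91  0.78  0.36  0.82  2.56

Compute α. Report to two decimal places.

ΣVar(i) = 0.85 + 0.88 + 2.31 + 0.64 + 2.56 = 7.24
Sum of off-diagonal covariances = 5.80
σ²_total = 7.24 + 2 × 5.80 = 18.84
α = (k/(k−1))·(1 − ΣVar(i)/σ²_total) = (5/4)·(1 − 7.24/18.84) = 0.77

α = 0.77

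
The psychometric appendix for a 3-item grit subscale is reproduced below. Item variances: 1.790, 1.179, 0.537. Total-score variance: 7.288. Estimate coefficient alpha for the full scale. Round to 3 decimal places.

coefficient alpha = 0.778

Σσᵢ² = 1.790 + 1.179 + 0.537 = 3.506
α = (k/(k−1))·(1 − Σσᵢ²/Var(T)) = (3/2)·(1 − 3.506/7.288) = 0.778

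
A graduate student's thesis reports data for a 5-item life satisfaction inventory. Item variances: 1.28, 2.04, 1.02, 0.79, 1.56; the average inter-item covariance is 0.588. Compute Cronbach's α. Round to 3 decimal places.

Cronbach's α = 0.797

ΣVar(i) = 1.28 + 2.04 + 1.02 + 0.79 + 1.56 = 6.69
Sum of the 10 distinct covariances = 10 × 0.588 = 5.880
σ²_T = ΣVar(i) + 2·Σcov = 6.69 + 2 × 5.880 = 18.450
α = (5/4)·(1 − 6.69/18.450) = 0.797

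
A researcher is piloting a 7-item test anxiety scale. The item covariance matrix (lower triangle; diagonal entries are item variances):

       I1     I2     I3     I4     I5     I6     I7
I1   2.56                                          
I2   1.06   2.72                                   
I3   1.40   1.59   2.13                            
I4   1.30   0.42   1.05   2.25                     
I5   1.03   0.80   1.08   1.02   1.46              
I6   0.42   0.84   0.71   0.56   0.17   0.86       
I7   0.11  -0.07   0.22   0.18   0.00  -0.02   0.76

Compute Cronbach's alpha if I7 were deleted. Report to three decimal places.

Remaining items: I1, I2, I3, I4, I5, I6 (k = 6).
sum of item variances = 2.56 + 2.72 + 2.13 + 2.25 + 1.46 + 0.86 = 11.98
σ²_T = 11.98 + 2 × 13.45 = 38.88
α (item deleted) = (6/5)·(1 − 11.98/38.88) = 0.830

α = 0.830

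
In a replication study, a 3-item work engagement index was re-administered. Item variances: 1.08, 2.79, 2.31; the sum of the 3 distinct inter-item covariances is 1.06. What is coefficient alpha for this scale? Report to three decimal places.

sum of item variances = 1.08 + 2.79 + 2.31 = 6.18
Sum of distinct covariances = 1.06
σ²_T = sum of item variances + 2·Σcov = 6.18 + 2 × 1.06 = 8.30
α = (3/2)·(1 − 6.18/8.30) = 0.383

α = 0.383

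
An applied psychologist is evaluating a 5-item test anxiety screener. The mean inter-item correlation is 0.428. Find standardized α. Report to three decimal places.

α = 0.789

Standardized α = k·r̄ / (1 + (k−1)·r̄) = 5 × 0.428 / (1 + 4 × 0.428)
  = 2.1400 / 2.7120 = 0.789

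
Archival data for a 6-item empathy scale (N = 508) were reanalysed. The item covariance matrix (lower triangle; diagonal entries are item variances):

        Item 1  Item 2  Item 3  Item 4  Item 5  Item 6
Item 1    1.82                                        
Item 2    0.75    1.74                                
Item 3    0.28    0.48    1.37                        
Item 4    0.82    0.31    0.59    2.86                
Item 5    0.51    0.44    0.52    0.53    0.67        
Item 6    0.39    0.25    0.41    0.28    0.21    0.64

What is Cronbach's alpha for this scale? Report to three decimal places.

Cronbach's alpha = 0.718

ΣVar(i) = 1.82 + 1.74 + 1.37 + 2.86 + 0.67 + 0.64 = 9.10
Sum of the distinct covariances = 6.77
σ²_T = 9.10 + 2 × 6.77 = 22.64
α = (k/(k−1))·(1 − ΣVar(i)/σ²_T) = (6/5)·(1 − 9.10/22.64) = 0.718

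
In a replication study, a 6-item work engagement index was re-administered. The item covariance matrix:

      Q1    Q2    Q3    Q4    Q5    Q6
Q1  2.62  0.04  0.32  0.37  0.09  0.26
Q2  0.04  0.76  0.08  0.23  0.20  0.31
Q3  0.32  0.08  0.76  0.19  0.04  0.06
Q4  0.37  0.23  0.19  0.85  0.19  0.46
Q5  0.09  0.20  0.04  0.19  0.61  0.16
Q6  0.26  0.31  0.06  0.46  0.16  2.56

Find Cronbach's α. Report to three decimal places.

α = 0.508

ΣVar(i) = 2.62 + 0.76 + 0.76 + 0.85 + 0.61 + 2.56 = 8.16
Σ_{i<j} σ_ij = 3.00
Var(T) = 8.16 + 2 × 3.00 = 14.16
α = (k/(k−1))·(1 − ΣVar(i)/Var(T)) = (6/5)·(1 − 8.16/14.16) = 0.508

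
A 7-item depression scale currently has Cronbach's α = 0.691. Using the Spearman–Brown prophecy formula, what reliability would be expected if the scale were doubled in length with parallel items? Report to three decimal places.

Length factor m = 2
α' = m·α / (1 + (m−1)·α)
   = 2 × 0.691 / (1 + (2 − 1) × 0.691)
   = 1.3820 / 1.6910 = 0.817

predicted reliability = 0.817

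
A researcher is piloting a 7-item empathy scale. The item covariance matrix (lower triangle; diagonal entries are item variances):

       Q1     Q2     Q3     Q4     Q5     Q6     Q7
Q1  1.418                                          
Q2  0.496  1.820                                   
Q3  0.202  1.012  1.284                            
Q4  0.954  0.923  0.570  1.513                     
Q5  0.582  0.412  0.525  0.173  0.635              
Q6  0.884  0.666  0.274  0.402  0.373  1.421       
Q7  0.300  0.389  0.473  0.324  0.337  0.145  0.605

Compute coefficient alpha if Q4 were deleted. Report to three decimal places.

Remaining items: Q1, Q2, Q3, Q5, Q6, Q7 (k = 6).
sum of item variances = 1.418 + 1.820 + 1.284 + 0.635 + 1.421 + 0.605 = 7.183
Var(T) = 7.183 + 2 × 7.070 = 21.323
α (item deleted) = (6/5)·(1 − 7.183/21.323) = 0.796

α = 0.796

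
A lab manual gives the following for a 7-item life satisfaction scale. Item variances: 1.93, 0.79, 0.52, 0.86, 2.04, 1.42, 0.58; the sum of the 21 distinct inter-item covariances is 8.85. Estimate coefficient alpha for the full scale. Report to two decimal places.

α = 0.80

Σσᵢ² = 1.93 + 0.79 + 0.52 + 0.86 + 2.04 + 1.42 + 0.58 = 8.14
Sum of distinct covariances = 8.85
total variance = Σσᵢ² + 2·Σcov = 8.14 + 2 × 8.85 = 25.84
α = (7/6)·(1 − 8.14/25.84) = 0.80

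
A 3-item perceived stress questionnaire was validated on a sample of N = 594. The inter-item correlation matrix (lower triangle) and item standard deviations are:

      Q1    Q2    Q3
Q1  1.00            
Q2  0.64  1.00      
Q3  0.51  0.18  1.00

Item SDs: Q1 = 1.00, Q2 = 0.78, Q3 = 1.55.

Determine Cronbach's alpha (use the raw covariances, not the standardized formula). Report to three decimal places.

Cronbach's alpha = 0.644

Σσ²ᵢ = 1.00² + 0.78² + 1.55² = 4.0109
Covariances σ_ij = r_ij · s_i · s_j:
  σ(Q1,Q2) = 0.64 × 1.00 × 0.78 = 0.4992
  σ(Q1,Q3) = 0.51 × 1.00 × 1.55 = 0.7905
  σ(Q2,Q3) = 0.18 × 0.78 × 1.55 = 0.2176
σ²_T = Σσ²ᵢ + 2·Σσ_ij = 4.0109 + 2 × 1.5073 = 7.0255
α = (3/2)·(1 − 4.0109/7.0255) = 0.644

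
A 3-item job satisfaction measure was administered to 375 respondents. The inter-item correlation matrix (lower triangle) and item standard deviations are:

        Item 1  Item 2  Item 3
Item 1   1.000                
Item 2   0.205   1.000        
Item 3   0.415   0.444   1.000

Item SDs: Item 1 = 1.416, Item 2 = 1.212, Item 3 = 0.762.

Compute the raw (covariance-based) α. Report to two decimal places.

Σσ²ᵢ = 1.416² + 1.212² + 0.762² = 4.0546
Covariances σ_ij = r_ij · s_i · s_j:
  σ(Item 1,Item 2) = 0.205 × 1.416 × 1.212 = 0.3518
  σ(Item 1,Item 3) = 0.415 × 1.416 × 0.762 = 0.4478
  σ(Item 2,Item 3) = 0.444 × 1.212 × 0.762 = 0.4101
σ²_T = Σσ²ᵢ + 2·Σσ_ij = 4.0546 + 2 × 1.2097 = 6.4740
α = (3/2)·(1 − 4.0546/6.4740) = 0.56

α = 0.56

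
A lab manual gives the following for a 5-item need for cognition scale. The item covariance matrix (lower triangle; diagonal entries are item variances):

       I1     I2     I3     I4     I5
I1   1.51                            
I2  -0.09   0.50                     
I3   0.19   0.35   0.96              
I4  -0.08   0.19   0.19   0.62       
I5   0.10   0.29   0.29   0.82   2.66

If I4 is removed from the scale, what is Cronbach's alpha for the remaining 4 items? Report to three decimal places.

α = 0.382

Remaining items: I1, I2, I3, I5 (k = 4).
Σσᵢ² = 1.51 + 0.50 + 0.96 + 2.66 = 5.63
Var(T) = 5.63 + 2 × 1.13 = 7.89
α (item deleted) = (4/3)·(1 − 5.63/7.89) = 0.382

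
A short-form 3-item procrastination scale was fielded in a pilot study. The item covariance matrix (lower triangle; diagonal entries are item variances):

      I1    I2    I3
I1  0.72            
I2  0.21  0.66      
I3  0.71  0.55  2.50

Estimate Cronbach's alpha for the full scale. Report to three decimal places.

sum of item variances = 0.72 + 0.66 + 2.50 = 3.88
Σ_{i<j} σ_ij = 1.47
σ²_total = 3.88 + 2 × 1.47 = 6.82
α = (k/(k−1))·(1 − sum of item variances/σ²_total) = (3/2)·(1 − 3.88/6.82) = 0.647

α = 0.647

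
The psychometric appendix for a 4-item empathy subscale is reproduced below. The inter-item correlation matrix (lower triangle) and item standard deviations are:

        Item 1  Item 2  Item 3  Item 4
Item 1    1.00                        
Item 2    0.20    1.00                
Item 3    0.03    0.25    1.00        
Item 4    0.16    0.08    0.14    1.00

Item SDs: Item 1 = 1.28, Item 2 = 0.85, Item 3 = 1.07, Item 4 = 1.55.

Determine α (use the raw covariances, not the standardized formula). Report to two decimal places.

α = 0.37

Σσ²ᵢ = 1.28² + 0.85² + 1.07² + 1.55² = 5.9083
Covariances σ_ij = r_ij · s_i · s_j:
  σ(Item 1,Item 2) = 0.20 × 1.28 × 0.85 = 0.2176
  σ(Item 1,Item 3) = 0.03 × 1.28 × 1.07 = 0.0411
  σ(Item 1,Item 4) = 0.16 × 1.28 × 1.55 = 0.3174
  σ(Item 2,Item 3) = 0.25 × 0.85 × 1.07 = 0.2274
  σ(Item 2,Item 4) = 0.08 × 0.85 × 1.55 = 0.1054
  σ(Item 3,Item 4) = 0.14 × 1.07 × 1.55 = 0.2322
σ²_T = Σσ²ᵢ + 2·Σσ_ij = 5.9083 + 2 × 1.1411 = 8.1905
α = (4/3)·(1 − 5.9083/8.1905) = 0.37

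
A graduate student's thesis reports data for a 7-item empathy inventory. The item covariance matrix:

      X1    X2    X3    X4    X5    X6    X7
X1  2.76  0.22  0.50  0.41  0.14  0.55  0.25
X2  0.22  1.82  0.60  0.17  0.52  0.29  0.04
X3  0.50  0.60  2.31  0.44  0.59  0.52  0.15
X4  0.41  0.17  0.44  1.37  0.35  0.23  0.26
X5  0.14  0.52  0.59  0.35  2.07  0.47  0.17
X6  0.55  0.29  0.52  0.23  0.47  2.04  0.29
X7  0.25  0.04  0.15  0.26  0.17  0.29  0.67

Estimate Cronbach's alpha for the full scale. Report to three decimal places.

Σσ²ᵢ = 2.76 + 1.82 + 2.31 + 1.37 + 2.07 + 2.04 + 0.67 = 13.04
Sum of the distinct covariances = 7.16
Var(T) = 13.04 + 2 × 7.16 = 27.36
α = (k/(k−1))·(1 − Σσ²ᵢ/Var(T)) = (7/6)·(1 − 13.04/27.36) = 0.611

Cronbach's alpha = 0.611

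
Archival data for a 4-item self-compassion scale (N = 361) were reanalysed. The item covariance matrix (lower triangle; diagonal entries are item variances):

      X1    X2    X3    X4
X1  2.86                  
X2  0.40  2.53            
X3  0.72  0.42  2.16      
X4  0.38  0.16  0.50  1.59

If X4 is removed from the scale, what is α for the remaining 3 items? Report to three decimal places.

α = 0.435

Remaining items: X1, X2, X3 (k = 3).
Σσᵢ² = 2.86 + 2.53 + 2.16 = 7.55
Var(T) = 7.55 + 2 × 1.54 = 10.63
α (item deleted) = (3/2)·(1 − 7.55/10.63) = 0.435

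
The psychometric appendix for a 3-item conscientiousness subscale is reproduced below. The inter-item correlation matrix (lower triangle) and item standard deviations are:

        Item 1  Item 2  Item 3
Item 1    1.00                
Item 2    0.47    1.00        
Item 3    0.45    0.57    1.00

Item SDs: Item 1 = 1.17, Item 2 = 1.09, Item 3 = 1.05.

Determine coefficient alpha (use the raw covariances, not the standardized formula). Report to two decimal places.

Σσ²ᵢ = 1.17² + 1.09² + 1.05² = 3.6595
Covariances σ_ij = r_ij · s_i · s_j:
  σ(Item 1,Item 2) = 0.47 × 1.17 × 1.09 = 0.5994
  σ(Item 1,Item 3) = 0.45 × 1.17 × 1.05 = 0.5528
  σ(Item 2,Item 3) = 0.57 × 1.09 × 1.05 = 0.6524
σ²_T = Σσ²ᵢ + 2·Σσ_ij = 3.6595 + 2 × 1.8046 = 7.2687
α = (3/2)·(1 − 3.6595/7.2687) = 0.74

α = 0.74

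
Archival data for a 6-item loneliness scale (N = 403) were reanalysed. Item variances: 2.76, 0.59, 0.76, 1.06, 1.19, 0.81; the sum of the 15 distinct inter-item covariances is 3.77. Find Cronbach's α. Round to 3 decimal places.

Σσᵢ² = 2.76 + 0.59 + 0.76 + 1.06 + 1.19 + 0.81 = 7.17
Sum of distinct covariances = 3.77
σ²_total = Σσᵢ² + 2·Σcov = 7.17 + 2 × 3.77 = 14.71
α = (6/5)·(1 − 7.17/14.71) = 0.615

α = 0.615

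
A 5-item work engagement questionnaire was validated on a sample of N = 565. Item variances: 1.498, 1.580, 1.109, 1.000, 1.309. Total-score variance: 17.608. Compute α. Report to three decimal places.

α = 0.789

sum of item variances = 1.498 + 1.580 + 1.109 + 1.000 + 1.309 = 6.496
α = (k/(k−1))·(1 − sum of item variances/σ²_total) = (5/4)·(1 − 6.496/17.608) = 0.789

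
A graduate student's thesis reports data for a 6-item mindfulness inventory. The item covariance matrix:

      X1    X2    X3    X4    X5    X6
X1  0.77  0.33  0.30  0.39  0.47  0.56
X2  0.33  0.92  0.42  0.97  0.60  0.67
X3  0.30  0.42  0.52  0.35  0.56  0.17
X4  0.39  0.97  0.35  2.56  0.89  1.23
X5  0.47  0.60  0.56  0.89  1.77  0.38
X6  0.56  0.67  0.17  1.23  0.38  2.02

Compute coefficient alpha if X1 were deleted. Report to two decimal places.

α = 0.77

Remaining items: X2, X3, X4, X5, X6 (k = 5).
ΣVar(i) = 0.92 + 0.52 + 2.56 + 1.77 + 2.02 = 7.79
total variance = 7.79 + 2 × 6.24 = 20.27
α (item deleted) = (5/4)·(1 − 7.79/20.27) = 0.77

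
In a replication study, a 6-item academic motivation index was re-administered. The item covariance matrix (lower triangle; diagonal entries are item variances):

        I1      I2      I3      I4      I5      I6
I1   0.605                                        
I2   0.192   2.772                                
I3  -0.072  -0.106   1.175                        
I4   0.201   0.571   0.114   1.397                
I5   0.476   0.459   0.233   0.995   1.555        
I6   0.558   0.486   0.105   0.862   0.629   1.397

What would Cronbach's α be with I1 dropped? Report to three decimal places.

Remaining items: I2, I3, I4, I5, I6 (k = 5).
Σσ²ᵢ = 2.772 + 1.175 + 1.397 + 1.555 + 1.397 = 8.296
σ²_T = 8.296 + 2 × 4.348 = 16.992
α (item deleted) = (5/4)·(1 − 8.296/16.992) = 0.640

α = 0.640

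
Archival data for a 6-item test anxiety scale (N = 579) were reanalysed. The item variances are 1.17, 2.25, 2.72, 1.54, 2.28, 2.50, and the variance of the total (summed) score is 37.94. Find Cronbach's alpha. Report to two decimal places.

Σσᵢ² = 1.17 + 2.25 + 2.72 + 1.54 + 2.28 + 2.50 = 12.46
α = (k/(k−1))·(1 − Σσᵢ²/Var(T)) = (6/5)·(1 − 12.46/37.94) = 0.81

α = 0.81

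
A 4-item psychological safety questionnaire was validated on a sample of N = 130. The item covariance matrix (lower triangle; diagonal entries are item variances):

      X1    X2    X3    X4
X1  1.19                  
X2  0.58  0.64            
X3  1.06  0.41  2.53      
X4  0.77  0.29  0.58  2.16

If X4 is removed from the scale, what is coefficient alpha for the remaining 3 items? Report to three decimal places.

α = 0.727

Remaining items: X1, X2, X3 (k = 3).
sum of item variances = 1.19 + 0.64 + 2.53 = 4.36
total variance = 4.36 + 2 × 2.05 = 8.46
α (item deleted) = (3/2)·(1 − 4.36/8.46) = 0.727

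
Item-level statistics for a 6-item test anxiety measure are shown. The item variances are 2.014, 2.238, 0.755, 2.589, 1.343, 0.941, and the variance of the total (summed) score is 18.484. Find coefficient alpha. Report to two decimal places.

coefficient alpha = 0.56

Σσᵢ² = 2.014 + 2.238 + 0.755 + 2.589 + 1.343 + 0.941 = 9.880
α = (k/(k−1))·(1 − Σσᵢ²/σ²_T) = (6/5)·(1 − 9.880/18.484) = 0.56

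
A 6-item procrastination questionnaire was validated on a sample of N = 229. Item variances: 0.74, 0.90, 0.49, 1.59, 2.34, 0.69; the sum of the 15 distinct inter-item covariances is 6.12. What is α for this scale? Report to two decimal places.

ΣVar(i) = 0.74 + 0.90 + 0.49 + 1.59 + 2.34 + 0.69 = 6.75
Sum of distinct covariances = 6.12
σ²_total = ΣVar(i) + 2·Σcov = 6.75 + 2 × 6.12 = 18.99
α = (6/5)·(1 − 6.75/18.99) = 0.77

α = 0.77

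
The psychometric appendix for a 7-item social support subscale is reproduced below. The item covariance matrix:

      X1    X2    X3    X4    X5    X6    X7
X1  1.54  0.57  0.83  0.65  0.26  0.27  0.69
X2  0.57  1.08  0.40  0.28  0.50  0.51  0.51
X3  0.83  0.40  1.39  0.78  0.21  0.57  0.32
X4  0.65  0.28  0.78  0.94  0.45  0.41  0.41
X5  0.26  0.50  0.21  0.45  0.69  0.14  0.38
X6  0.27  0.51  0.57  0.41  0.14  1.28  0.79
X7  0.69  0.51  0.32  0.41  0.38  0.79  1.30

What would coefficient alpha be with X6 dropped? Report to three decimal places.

Remaining items: X1, X2, X3, X4, X5, X7 (k = 6).
sum of item variances = 1.54 + 1.08 + 1.39 + 0.94 + 0.69 + 1.30 = 6.94
total variance = 6.94 + 2 × 7.24 = 21.42
α (item deleted) = (6/5)·(1 − 6.94/21.42) = 0.811

coefficient alpha = 0.811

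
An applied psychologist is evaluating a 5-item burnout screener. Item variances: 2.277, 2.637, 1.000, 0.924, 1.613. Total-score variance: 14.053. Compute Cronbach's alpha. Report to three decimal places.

α = 0.498

Σσᵢ² = 2.277 + 2.637 + 1.000 + 0.924 + 1.613 = 8.451
α = (k/(k−1))·(1 − Σσᵢ²/total variance) = (5/4)·(1 − 8.451/14.053) = 0.498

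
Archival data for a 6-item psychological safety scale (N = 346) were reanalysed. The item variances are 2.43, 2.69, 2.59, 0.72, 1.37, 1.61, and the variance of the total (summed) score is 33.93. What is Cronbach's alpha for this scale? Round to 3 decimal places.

Cronbach's alpha = 0.796

ΣVar(i) = 2.43 + 2.69 + 2.59 + 0.72 + 1.37 + 1.61 = 11.41
α = (k/(k−1))·(1 − ΣVar(i)/total variance) = (6/5)·(1 − 11.41/33.93) = 0.796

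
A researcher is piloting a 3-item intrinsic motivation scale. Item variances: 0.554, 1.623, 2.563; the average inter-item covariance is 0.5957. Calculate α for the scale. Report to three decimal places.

α = 0.645

ΣVar(i) = 0.554 + 1.623 + 2.563 = 4.740
Sum of the 3 distinct covariances = 3 × 0.5957 = 1.7871
σ²_T = ΣVar(i) + 2·Σcov = 4.740 + 2 × 1.7871 = 8.3142
α = (3/2)·(1 − 4.740/8.3142) = 0.645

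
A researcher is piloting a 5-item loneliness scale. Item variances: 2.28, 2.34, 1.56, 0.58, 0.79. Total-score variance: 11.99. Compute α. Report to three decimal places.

α = 0.463

Σσᵢ² = 2.28 + 2.34 + 1.56 + 0.58 + 0.79 = 7.55
α = (k/(k−1))·(1 − Σσᵢ²/σ²_T) = (5/4)·(1 − 7.55/11.99) = 0.463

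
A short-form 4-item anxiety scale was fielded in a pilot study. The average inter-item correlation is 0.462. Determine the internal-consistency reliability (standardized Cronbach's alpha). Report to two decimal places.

Standardized α = k·r̄ / (1 + (k−1)·r̄) = 4 × 0.462 / (1 + 3 × 0.462)
  = 1.8480 / 2.3860 = 0.77

standardized Cronbach's alpha = 0.77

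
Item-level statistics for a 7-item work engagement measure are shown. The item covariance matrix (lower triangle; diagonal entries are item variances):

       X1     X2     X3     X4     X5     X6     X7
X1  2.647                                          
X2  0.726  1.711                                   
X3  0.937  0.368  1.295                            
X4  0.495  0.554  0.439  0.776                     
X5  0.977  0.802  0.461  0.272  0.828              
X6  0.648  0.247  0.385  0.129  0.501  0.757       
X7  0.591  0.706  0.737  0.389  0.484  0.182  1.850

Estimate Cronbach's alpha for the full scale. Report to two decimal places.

Σσ²ᵢ = 2.647 + 1.711 + 1.295 + 0.776 + 0.828 + 0.757 + 1.850 = 9.864
Sum of off-diagonal covariances = 11.030
σ²_total = 9.864 + 2 × 11.030 = 31.924
α = (k/(k−1))·(1 − Σσ²ᵢ/σ²_total) = (7/6)·(1 − 9.864/31.924) = 0.81

α = 0.81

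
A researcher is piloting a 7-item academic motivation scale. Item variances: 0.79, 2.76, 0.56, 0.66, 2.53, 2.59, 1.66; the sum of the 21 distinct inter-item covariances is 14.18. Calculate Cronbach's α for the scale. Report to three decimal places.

Σσ²ᵢ = 0.79 + 2.76 + 0.56 + 0.66 + 2.53 + 2.59 + 1.66 = 11.55
Sum of distinct covariances = 14.18
σ²_T = Σσ²ᵢ + 2·Σcov = 11.55 + 2 × 14.18 = 39.91
α = (7/6)·(1 − 11.55/39.91) = 0.829

Cronbach's α = 0.829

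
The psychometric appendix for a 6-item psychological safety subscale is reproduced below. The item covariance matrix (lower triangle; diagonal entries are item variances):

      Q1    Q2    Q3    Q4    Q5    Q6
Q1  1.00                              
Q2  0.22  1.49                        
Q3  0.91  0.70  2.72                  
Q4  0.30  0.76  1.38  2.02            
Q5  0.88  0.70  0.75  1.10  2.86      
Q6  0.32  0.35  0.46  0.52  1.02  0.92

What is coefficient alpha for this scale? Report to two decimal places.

Σσᵢ² = 1.00 + 1.49 + 2.72 + 2.02 + 2.86 + 0.92 = 11.01
Sum of the distinct covariances = 10.37
total variance = 11.01 + 2 × 10.37 = 31.75
α = (k/(k−1))·(1 − Σσᵢ²/total variance) = (6/5)·(1 − 11.01/31.75) = 0.78

coefficient alpha = 0.78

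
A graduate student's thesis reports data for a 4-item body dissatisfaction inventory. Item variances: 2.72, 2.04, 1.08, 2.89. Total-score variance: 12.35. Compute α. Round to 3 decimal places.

ΣVar(i) = 2.72 + 2.04 + 1.08 + 2.89 = 8.73
α = (k/(k−1))·(1 − ΣVar(i)/σ²_T) = (4/3)·(1 − 8.73/12.35) = 0.391

α = 0.391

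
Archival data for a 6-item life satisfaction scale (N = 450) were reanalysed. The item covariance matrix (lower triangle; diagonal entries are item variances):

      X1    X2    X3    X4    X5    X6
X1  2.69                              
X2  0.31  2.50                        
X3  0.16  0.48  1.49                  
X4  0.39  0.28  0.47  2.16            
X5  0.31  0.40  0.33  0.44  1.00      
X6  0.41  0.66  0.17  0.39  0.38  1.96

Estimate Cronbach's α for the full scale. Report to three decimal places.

sum of item variances = 2.69 + 2.50 + 1.49 + 2.16 + 1.00 + 1.96 = 11.80
Sum of off-diagonal covariances = 5.58
σ²_T = 11.80 + 2 × 5.58 = 22.96
α = (k/(k−1))·(1 − sum of item variances/σ²_T) = (6/5)·(1 − 11.80/22.96) = 0.583

Cronbach's α = 0.583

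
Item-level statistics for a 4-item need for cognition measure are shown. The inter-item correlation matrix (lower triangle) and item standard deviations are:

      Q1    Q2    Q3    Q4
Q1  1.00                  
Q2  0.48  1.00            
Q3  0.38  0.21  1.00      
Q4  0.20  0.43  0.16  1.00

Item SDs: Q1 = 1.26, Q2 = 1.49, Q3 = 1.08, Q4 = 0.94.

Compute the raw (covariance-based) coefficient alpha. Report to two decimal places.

α = 0.65

Σσ²ᵢ = 1.26² + 1.49² + 1.08² + 0.94² = 5.8577
Covariances σ_ij = r_ij · s_i · s_j:
  σ(Q1,Q2) = 0.48 × 1.26 × 1.49 = 0.9012
  σ(Q1,Q3) = 0.38 × 1.26 × 1.08 = 0.5171
  σ(Q1,Q4) = 0.20 × 1.26 × 0.94 = 0.2369
  σ(Q2,Q3) = 0.21 × 1.49 × 1.08 = 0.3379
  σ(Q2,Q4) = 0.43 × 1.49 × 0.94 = 0.6023
  σ(Q3,Q4) = 0.16 × 1.08 × 0.94 = 0.1624
σ²_T = Σσ²ᵢ + 2·Σσ_ij = 5.8577 + 2 × 2.7578 = 11.3733
α = (4/3)·(1 − 5.8577/11.3733) = 0.65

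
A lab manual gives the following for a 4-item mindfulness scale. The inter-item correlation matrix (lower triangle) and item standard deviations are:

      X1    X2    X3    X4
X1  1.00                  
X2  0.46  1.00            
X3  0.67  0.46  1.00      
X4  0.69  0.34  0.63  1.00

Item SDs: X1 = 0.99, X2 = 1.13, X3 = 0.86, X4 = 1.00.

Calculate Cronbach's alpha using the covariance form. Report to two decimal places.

Σσ²ᵢ = 0.99² + 1.13² + 0.86² + 1.00² = 3.9966
Covariances σ_ij = r_ij · s_i · s_j:
  σ(X1,X2) = 0.46 × 0.99 × 1.13 = 0.5146
  σ(X1,X3) = 0.67 × 0.99 × 0.86 = 0.5704
  σ(X1,X4) = 0.69 × 0.99 × 1.00 = 0.6831
  σ(X2,X3) = 0.46 × 1.13 × 0.86 = 0.4470
  σ(X2,X4) = 0.34 × 1.13 × 1.00 = 0.3842
  σ(X3,X4) = 0.63 × 0.86 × 1.00 = 0.5418
σ²_T = Σσ²ᵢ + 2·Σσ_ij = 3.9966 + 2 × 3.1411 = 10.2788
α = (4/3)·(1 − 3.9966/10.2788) = 0.81

α = 0.81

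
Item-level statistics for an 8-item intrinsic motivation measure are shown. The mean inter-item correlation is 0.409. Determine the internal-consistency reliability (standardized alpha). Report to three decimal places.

Standardized α = k·r̄ / (1 + (k−1)·r̄) = 8 × 0.409 / (1 + 7 × 0.409)
  = 3.2720 / 3.8630 = 0.847

standardized alpha = 0.847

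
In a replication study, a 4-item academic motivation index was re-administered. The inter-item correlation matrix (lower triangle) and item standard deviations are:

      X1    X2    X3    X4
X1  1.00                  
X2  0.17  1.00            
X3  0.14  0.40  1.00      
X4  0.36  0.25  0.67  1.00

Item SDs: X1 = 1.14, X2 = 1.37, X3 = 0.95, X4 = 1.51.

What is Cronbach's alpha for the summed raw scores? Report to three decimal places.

Σσ²ᵢ = 1.14² + 1.37² + 0.95² + 1.51² = 6.3591
Covariances σ_ij = r_ij · s_i · s_j:
  σ(X1,X2) = 0.17 × 1.14 × 1.37 = 0.2655
  σ(X1,X3) = 0.14 × 1.14 × 0.95 = 0.1516
  σ(X1,X4) = 0.36 × 1.14 × 1.51 = 0.6197
  σ(X2,X3) = 0.40 × 1.37 × 0.95 = 0.5206
  σ(X2,X4) = 0.25 × 1.37 × 1.51 = 0.5172
  σ(X3,X4) = 0.67 × 0.95 × 1.51 = 0.9611
σ²_T = Σσ²ᵢ + 2·Σσ_ij = 6.3591 + 2 × 3.0357 = 12.4305
α = (4/3)·(1 − 6.3591/12.4305) = 0.651

Cronbach's alpha = 0.651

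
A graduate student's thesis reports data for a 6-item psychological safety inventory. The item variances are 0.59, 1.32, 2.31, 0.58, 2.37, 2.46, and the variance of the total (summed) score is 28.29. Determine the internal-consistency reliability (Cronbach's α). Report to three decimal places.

Cronbach's α = 0.792

Σσᵢ² = 0.59 + 1.32 + 2.31 + 0.58 + 2.37 + 2.46 = 9.63
α = (k/(k−1))·(1 − Σσᵢ²/σ²_total) = (6/5)·(1 − 9.63/28.29) = 0.792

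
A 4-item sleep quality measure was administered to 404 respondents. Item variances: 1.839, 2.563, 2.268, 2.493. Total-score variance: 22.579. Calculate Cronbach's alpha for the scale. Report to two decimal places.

Σσᵢ² = 1.839 + 2.563 + 2.268 + 2.493 = 9.163
α = (k/(k−1))·(1 − Σσᵢ²/σ²_total) = (4/3)·(1 − 9.163/22.579) = 0.79

α = 0.79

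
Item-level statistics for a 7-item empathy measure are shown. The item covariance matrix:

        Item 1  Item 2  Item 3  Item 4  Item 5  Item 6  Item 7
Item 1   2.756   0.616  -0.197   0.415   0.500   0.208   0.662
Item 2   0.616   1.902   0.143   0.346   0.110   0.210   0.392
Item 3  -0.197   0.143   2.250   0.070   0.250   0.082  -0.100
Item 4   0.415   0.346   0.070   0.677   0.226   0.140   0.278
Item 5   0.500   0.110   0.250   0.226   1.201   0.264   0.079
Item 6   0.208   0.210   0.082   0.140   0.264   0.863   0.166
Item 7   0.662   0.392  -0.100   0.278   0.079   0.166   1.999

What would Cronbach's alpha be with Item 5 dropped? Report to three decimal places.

α = 0.476

Remaining items: Item 1, Item 2, Item 3, Item 4, Item 6, Item 7 (k = 6).
Σσ²ᵢ = 2.756 + 1.902 + 2.250 + 0.677 + 0.863 + 1.999 = 10.447
total variance = 10.447 + 2 × 3.431 = 17.309
α (item deleted) = (6/5)·(1 − 10.447/17.309) = 0.476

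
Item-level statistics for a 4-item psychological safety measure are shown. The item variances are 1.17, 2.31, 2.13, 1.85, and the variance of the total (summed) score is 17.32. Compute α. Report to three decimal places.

Σσ²ᵢ = 1.17 + 2.31 + 2.13 + 1.85 = 7.46
α = (k/(k−1))·(1 − Σσ²ᵢ/Var(T)) = (4/3)·(1 − 7.46/17.32) = 0.759

α = 0.759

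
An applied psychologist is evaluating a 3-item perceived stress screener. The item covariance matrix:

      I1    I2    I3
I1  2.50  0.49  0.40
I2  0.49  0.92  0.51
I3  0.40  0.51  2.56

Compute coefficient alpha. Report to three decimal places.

α = 0.478

ΣVar(i) = 2.50 + 0.92 + 2.56 = 5.98
Sum of off-diagonal covariances = 1.40
Var(T) = 5.98 + 2 × 1.40 = 8.78
α = (k/(k−1))·(1 − ΣVar(i)/Var(T)) = (3/2)·(1 − 5.98/8.78) = 0.478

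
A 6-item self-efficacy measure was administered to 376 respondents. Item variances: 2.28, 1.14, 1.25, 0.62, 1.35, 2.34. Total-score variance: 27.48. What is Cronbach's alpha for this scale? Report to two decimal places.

α = 0.81

sum of item variances = 2.28 + 1.14 + 1.25 + 0.62 + 1.35 + 2.34 = 8.98
α = (k/(k−1))·(1 − sum of item variances/σ²_T) = (6/5)·(1 − 8.98/27.48) = 0.81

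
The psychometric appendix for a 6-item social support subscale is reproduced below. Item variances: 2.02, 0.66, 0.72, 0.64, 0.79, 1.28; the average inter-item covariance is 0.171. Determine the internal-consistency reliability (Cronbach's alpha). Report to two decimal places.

α = 0.55

sum of item variances = 2.02 + 0.66 + 0.72 + 0.64 + 0.79 + 1.28 = 6.11
Sum of the 15 distinct covariances = 15 × 0.171 = 2.565
Var(T) = sum of item variances + 2·Σcov = 6.11 + 2 × 2.565 = 11.240
α = (6/5)·(1 − 6.11/11.240) = 0.55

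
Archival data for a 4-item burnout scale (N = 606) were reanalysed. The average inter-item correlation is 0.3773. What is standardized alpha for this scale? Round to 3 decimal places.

standardized alpha = 0.708

Standardized α = k·r̄ / (1 + (k−1)·r̄) = 4 × 0.3773 / (1 + 3 × 0.3773)
  = 1.5092 / 2.1319 = 0.708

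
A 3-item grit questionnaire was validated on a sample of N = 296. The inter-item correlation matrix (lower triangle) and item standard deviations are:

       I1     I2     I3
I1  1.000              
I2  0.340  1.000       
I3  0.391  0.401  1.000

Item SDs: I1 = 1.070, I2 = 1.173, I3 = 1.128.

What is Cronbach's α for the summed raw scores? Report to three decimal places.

Σσ²ᵢ = 1.070² + 1.173² + 1.128² = 3.7932
Covariances σ_ij = r_ij · s_i · s_j:
  σ(I1,I2) = 0.340 × 1.070 × 1.173 = 0.4267
  σ(I1,I3) = 0.391 × 1.070 × 1.128 = 0.4719
  σ(I2,I3) = 0.401 × 1.173 × 1.128 = 0.5306
σ²_T = Σσ²ᵢ + 2·Σσ_ij = 3.7932 + 2 × 1.4292 = 6.6516
α = (3/2)·(1 − 3.7932/6.6516) = 0.645

Cronbach's α = 0.645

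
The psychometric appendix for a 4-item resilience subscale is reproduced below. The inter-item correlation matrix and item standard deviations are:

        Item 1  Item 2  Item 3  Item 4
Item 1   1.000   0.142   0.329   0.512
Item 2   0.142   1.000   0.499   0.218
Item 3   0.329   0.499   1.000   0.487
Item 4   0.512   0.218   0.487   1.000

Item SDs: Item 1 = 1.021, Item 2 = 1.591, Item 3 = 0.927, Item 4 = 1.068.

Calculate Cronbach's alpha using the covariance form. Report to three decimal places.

α = 0.655

Σσ²ᵢ = 1.021² + 1.591² + 0.927² + 1.068² = 5.5737
Covariances σ_ij = r_ij · s_i · s_j:
  σ(Item 1,Item 2) = 0.142 × 1.021 × 1.591 = 0.2307
  σ(Item 1,Item 3) = 0.329 × 1.021 × 0.927 = 0.3114
  σ(Item 1,Item 4) = 0.512 × 1.021 × 1.068 = 0.5583
  σ(Item 2,Item 3) = 0.499 × 1.591 × 0.927 = 0.7360
  σ(Item 2,Item 4) = 0.218 × 1.591 × 1.068 = 0.3704
  σ(Item 3,Item 4) = 0.487 × 0.927 × 1.068 = 0.4821
σ²_T = Σσ²ᵢ + 2·Σσ_ij = 5.5737 + 2 × 2.6889 = 10.9515
α = (4/3)·(1 − 5.5737/10.9515) = 0.655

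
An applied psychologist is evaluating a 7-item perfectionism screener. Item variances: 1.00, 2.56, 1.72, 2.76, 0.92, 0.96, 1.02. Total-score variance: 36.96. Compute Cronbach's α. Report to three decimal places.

Cronbach's α = 0.821

ΣVar(i) = 1.00 + 2.56 + 1.72 + 2.76 + 0.92 + 0.96 + 1.02 = 10.94
α = (k/(k−1))·(1 − ΣVar(i)/Var(T)) = (7/6)·(1 − 10.94/36.96) = 0.821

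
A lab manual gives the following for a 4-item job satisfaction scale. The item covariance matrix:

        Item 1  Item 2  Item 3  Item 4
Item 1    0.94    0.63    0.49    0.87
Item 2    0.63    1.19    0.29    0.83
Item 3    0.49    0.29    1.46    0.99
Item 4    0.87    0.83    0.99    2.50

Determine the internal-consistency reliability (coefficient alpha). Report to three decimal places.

coefficient alpha = 0.765

Σσ²ᵢ = 0.94 + 1.19 + 1.46 + 2.50 = 6.09
Σ_{i<j} σ_ij = 4.10
σ²_T = 6.09 + 2 × 4.10 = 14.29
α = (k/(k−1))·(1 − Σσ²ᵢ/σ²_T) = (4/3)·(1 − 6.09/14.29) = 0.765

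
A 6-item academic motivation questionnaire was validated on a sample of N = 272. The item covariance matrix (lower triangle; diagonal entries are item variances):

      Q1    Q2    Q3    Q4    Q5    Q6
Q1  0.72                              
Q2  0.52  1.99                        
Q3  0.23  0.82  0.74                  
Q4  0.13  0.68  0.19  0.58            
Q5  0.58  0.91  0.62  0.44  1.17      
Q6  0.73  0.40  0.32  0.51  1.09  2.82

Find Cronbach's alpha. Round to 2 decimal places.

Cronbach's alpha = 0.80

Σσ²ᵢ = 0.72 + 1.99 + 0.74 + 0.58 + 1.17 + 2.82 = 8.02
Sum of off-diagonal covariances = 8.17
σ²_T = 8.02 + 2 × 8.17 = 24.36
α = (k/(k−1))·(1 − Σσ²ᵢ/σ²_T) = (6/5)·(1 − 8.02/24.36) = 0.80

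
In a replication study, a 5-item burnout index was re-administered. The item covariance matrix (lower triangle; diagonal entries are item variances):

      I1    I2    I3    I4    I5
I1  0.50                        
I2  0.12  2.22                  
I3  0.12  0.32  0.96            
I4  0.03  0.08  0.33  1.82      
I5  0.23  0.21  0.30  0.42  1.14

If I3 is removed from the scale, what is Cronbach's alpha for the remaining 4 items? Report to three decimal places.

Cronbach's alpha = 0.370

Remaining items: I1, I2, I4, I5 (k = 4).
Σσᵢ² = 0.50 + 2.22 + 1.82 + 1.14 = 5.68
Var(T) = 5.68 + 2 × 1.09 = 7.86
α (item deleted) = (4/3)·(1 − 5.68/7.86) = 0.370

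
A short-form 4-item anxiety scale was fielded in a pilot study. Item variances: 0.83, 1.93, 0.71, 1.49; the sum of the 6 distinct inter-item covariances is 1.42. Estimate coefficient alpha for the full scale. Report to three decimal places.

sum of item variances = 0.83 + 1.93 + 0.71 + 1.49 = 4.96
Sum of distinct covariances = 1.42
Var(T) = sum of item variances + 2·Σcov = 4.96 + 2 × 1.42 = 7.80
α = (4/3)·(1 − 4.96/7.80) = 0.485

α = 0.485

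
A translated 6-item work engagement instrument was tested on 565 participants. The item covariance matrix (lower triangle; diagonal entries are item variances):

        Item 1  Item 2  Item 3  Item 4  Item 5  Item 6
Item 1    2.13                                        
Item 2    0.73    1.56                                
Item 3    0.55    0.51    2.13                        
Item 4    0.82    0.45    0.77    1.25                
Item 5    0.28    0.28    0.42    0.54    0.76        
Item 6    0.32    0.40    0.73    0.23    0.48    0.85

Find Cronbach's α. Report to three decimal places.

Cronbach's α = 0.761

sum of item variances = 2.13 + 1.56 + 2.13 + 1.25 + 0.76 + 0.85 = 8.68
Σ_{i<j} σ_ij = 7.51
σ²_total = 8.68 + 2 × 7.51 = 23.70
α = (k/(k−1))·(1 − sum of item variances/σ²_total) = (6/5)·(1 − 8.68/23.70) = 0.761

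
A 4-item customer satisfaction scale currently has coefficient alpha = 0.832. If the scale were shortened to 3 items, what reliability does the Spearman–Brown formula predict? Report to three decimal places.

predicted reliability = 0.788

Length factor m = 3/4 = 0.7500
α' = m·α / (1 − (1−m)·α)
   = 3/4 × 0.832 / (1 − (1 − 3/4) × 0.832)
   = 0.6240 / 0.7920 = 0.788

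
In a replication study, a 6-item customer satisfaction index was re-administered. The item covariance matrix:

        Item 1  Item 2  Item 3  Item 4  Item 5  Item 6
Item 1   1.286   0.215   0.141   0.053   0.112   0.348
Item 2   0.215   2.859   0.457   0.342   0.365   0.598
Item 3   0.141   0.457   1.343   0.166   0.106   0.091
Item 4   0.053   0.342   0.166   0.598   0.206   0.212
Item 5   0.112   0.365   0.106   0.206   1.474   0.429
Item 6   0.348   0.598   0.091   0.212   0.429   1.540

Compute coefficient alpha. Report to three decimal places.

α = 0.549

Σσ²ᵢ = 1.286 + 2.859 + 1.343 + 0.598 + 1.474 + 1.540 = 9.100
Sum of the distinct covariances = 3.841
σ²_total = 9.100 + 2 × 3.841 = 16.782
α = (k/(k−1))·(1 − Σσ²ᵢ/σ²_total) = (6/5)·(1 − 9.100/16.782) = 0.549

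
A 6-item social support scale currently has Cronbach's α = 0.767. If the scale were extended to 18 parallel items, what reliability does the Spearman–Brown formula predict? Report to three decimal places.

predicted reliability = 0.908

Length factor m = 18/6 = 3.0000
α' = m·α / (1 + (m−1)·α)
   = 18/6 × 0.767 / (1 + (18/6 − 1) × 0.767)
   = 2.3010 / 2.5340 = 0.908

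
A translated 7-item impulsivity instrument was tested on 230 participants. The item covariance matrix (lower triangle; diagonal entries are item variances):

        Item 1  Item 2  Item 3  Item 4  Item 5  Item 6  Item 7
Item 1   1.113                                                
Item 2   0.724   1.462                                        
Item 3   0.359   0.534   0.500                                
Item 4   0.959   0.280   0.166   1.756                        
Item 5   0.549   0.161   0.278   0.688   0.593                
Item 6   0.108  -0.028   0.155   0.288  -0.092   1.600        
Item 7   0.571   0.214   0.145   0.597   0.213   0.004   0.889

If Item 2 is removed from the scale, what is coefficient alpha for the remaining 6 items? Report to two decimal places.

coefficient alpha = 0.73

Remaining items: Item 1, Item 3, Item 4, Item 5, Item 6, Item 7 (k = 6).
Σσᵢ² = 1.113 + 0.500 + 1.756 + 0.593 + 1.600 + 0.889 = 6.451
σ²_T = 6.451 + 2 × 4.988 = 16.427
α (item deleted) = (6/5)·(1 − 6.451/16.427) = 0.73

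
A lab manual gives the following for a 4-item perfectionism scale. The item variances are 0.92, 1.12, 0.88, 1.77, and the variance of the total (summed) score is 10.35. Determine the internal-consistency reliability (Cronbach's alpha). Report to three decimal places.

Cronbach's alpha = 0.729

Σσ²ᵢ = 0.92 + 1.12 + 0.88 + 1.77 = 4.69
α = (k/(k−1))·(1 − Σσ²ᵢ/total variance) = (4/3)·(1 − 4.69/10.35) = 0.729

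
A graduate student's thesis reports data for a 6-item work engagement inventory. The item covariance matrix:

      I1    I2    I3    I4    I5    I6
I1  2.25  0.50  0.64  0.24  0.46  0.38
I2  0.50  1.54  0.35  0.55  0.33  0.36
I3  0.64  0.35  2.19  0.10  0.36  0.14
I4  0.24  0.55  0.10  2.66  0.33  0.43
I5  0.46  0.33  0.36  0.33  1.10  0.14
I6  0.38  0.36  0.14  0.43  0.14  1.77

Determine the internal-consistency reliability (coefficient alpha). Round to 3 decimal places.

α = 0.576

Σσᵢ² = 2.25 + 1.54 + 2.19 + 2.66 + 1.10 + 1.77 = 11.51
Σ_{i<j} σ_ij = 5.31
total variance = 11.51 + 2 × 5.31 = 22.13
α = (k/(k−1))·(1 − Σσᵢ²/total variance) = (6/5)·(1 − 11.51/22.13) = 0.576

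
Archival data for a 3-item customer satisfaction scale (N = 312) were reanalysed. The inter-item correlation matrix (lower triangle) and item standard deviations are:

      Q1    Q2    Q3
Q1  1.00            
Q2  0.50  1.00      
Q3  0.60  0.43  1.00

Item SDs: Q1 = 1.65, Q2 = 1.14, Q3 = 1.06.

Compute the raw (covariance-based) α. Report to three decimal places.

Σσ²ᵢ = 1.65² + 1.14² + 1.06² = 5.1457
Covariances σ_ij = r_ij · s_i · s_j:
  σ(Q1,Q2) = 0.50 × 1.65 × 1.14 = 0.9405
  σ(Q1,Q3) = 0.60 × 1.65 × 1.06 = 1.0494
  σ(Q2,Q3) = 0.43 × 1.14 × 1.06 = 0.5196
σ²_T = Σσ²ᵢ + 2·Σσ_ij = 5.1457 + 2 × 2.5095 = 10.1647
α = (3/2)·(1 − 5.1457/10.1647) = 0.741

α = 0.741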